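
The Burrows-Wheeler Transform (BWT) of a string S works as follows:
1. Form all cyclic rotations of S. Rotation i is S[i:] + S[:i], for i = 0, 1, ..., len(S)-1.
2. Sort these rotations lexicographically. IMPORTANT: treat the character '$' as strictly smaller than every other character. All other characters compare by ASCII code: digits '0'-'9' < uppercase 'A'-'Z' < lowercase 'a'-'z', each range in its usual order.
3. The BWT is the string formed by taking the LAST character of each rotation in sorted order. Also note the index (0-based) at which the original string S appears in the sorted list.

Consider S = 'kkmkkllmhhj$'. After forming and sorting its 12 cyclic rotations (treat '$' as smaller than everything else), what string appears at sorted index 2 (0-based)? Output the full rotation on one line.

Answer: hj$kkmkkllmh

Derivation:
All 12 rotations (rotation i = S[i:]+S[:i]):
  rot[0] = kkmkkllmhhj$
  rot[1] = kmkkllmhhj$k
  rot[2] = mkkllmhhj$kk
  rot[3] = kkllmhhj$kkm
  rot[4] = kllmhhj$kkmk
  rot[5] = llmhhj$kkmkk
  rot[6] = lmhhj$kkmkkl
  rot[7] = mhhj$kkmkkll
  rot[8] = hhj$kkmkkllm
  rot[9] = hj$kkmkkllmh
  rot[10] = j$kkmkkllmhh
  rot[11] = $kkmkkllmhhj
Sorted (with $ < everything):
  sorted[0] = $kkmkkllmhhj
  sorted[1] = hhj$kkmkkllm
  sorted[2] = hj$kkmkkllmh
  sorted[3] = j$kkmkkllmhh
  sorted[4] = kkllmhhj$kkm
  sorted[5] = kkmkkllmhhj$
  sorted[6] = kllmhhj$kkmk
  sorted[7] = kmkkllmhhj$k
  sorted[8] = llmhhj$kkmkk
  sorted[9] = lmhhj$kkmkkl
  sorted[10] = mhhj$kkmkkll
  sorted[11] = mkkllmhhj$kk
sorted[2] = hj$kkmkkllmh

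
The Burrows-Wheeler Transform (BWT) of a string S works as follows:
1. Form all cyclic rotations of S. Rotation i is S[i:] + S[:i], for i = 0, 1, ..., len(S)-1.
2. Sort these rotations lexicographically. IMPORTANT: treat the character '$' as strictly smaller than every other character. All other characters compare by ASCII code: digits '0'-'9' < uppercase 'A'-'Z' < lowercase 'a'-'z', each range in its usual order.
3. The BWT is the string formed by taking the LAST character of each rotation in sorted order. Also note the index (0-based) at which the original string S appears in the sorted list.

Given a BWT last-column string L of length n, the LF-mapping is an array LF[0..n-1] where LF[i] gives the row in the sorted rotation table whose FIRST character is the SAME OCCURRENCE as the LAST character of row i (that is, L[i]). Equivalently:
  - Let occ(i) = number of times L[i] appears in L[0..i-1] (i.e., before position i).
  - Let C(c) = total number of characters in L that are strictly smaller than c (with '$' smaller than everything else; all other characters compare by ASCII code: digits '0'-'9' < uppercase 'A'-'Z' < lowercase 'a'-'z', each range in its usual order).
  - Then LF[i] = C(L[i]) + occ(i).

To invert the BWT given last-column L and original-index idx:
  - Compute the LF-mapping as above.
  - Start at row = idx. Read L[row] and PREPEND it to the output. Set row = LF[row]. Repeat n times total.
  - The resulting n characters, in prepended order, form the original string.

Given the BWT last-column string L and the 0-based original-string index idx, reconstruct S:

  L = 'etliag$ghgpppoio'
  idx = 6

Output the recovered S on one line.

Answer: hippopotagiggle$

Derivation:
LF mapping: 2 15 9 7 1 3 0 4 6 5 12 13 14 10 8 11
Walk LF starting at row 6, prepending L[row]:
  step 1: row=6, L[6]='$', prepend. Next row=LF[6]=0
  step 2: row=0, L[0]='e', prepend. Next row=LF[0]=2
  step 3: row=2, L[2]='l', prepend. Next row=LF[2]=9
  step 4: row=9, L[9]='g', prepend. Next row=LF[9]=5
  step 5: row=5, L[5]='g', prepend. Next row=LF[5]=3
  step 6: row=3, L[3]='i', prepend. Next row=LF[3]=7
  step 7: row=7, L[7]='g', prepend. Next row=LF[7]=4
  step 8: row=4, L[4]='a', prepend. Next row=LF[4]=1
  step 9: row=1, L[1]='t', prepend. Next row=LF[1]=15
  step 10: row=15, L[15]='o', prepend. Next row=LF[15]=11
  step 11: row=11, L[11]='p', prepend. Next row=LF[11]=13
  step 12: row=13, L[13]='o', prepend. Next row=LF[13]=10
  step 13: row=10, L[10]='p', prepend. Next row=LF[10]=12
  step 14: row=12, L[12]='p', prepend. Next row=LF[12]=14
  step 15: row=14, L[14]='i', prepend. Next row=LF[14]=8
  step 16: row=8, L[8]='h', prepend. Next row=LF[8]=6
Reversed output: hippopotagiggle$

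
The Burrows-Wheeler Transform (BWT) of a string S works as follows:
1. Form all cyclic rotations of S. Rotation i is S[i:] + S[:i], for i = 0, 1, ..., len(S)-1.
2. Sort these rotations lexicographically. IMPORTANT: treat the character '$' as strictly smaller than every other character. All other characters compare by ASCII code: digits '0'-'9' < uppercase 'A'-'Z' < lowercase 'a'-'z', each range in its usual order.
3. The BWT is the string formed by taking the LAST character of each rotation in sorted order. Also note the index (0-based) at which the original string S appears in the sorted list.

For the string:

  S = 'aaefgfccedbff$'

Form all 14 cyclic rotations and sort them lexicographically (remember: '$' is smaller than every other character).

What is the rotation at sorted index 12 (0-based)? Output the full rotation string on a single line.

Answer: fgfccedbff$aae

Derivation:
All 14 rotations (rotation i = S[i:]+S[:i]):
  rot[0] = aaefgfccedbff$
  rot[1] = aefgfccedbff$a
  rot[2] = efgfccedbff$aa
  rot[3] = fgfccedbff$aae
  rot[4] = gfccedbff$aaef
  rot[5] = fccedbff$aaefg
  rot[6] = ccedbff$aaefgf
  rot[7] = cedbff$aaefgfc
  rot[8] = edbff$aaefgfcc
  rot[9] = dbff$aaefgfcce
  rot[10] = bff$aaefgfcced
  rot[11] = ff$aaefgfccedb
  rot[12] = f$aaefgfccedbf
  rot[13] = $aaefgfccedbff
Sorted (with $ < everything):
  sorted[0] = $aaefgfccedbff
  sorted[1] = aaefgfccedbff$
  sorted[2] = aefgfccedbff$a
  sorted[3] = bff$aaefgfcced
  sorted[4] = ccedbff$aaefgf
  sorted[5] = cedbff$aaefgfc
  sorted[6] = dbff$aaefgfcce
  sorted[7] = edbff$aaefgfcc
  sorted[8] = efgfccedbff$aa
  sorted[9] = f$aaefgfccedbf
  sorted[10] = fccedbff$aaefg
  sorted[11] = ff$aaefgfccedb
  sorted[12] = fgfccedbff$aae
  sorted[13] = gfccedbff$aaef
sorted[12] = fgfccedbff$aae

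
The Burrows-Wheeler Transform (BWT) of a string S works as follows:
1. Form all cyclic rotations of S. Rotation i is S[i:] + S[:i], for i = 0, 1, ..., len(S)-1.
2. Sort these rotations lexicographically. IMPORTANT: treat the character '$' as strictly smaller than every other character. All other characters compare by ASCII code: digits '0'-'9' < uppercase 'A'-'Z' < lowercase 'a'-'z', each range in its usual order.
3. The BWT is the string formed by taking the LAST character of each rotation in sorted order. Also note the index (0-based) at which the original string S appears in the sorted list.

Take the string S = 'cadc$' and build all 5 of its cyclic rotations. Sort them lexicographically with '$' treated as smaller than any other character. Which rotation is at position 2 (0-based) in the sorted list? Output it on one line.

All 5 rotations (rotation i = S[i:]+S[:i]):
  rot[0] = cadc$
  rot[1] = adc$c
  rot[2] = dc$ca
  rot[3] = c$cad
  rot[4] = $cadc
Sorted (with $ < everything):
  sorted[0] = $cadc
  sorted[1] = adc$c
  sorted[2] = c$cad
  sorted[3] = cadc$
  sorted[4] = dc$ca
sorted[2] = c$cad

Answer: c$cad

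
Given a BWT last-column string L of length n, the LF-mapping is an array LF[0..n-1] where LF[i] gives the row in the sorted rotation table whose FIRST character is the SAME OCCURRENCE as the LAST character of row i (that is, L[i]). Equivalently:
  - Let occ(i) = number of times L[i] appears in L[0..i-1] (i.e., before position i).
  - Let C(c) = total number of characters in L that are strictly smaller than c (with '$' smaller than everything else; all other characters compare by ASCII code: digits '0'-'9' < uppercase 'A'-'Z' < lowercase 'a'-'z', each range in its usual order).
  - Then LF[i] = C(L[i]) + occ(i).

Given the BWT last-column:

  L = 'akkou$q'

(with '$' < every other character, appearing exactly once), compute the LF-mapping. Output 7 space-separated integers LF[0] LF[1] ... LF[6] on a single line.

Answer: 1 2 3 4 6 0 5

Derivation:
Char counts: '$':1, 'a':1, 'k':2, 'o':1, 'q':1, 'u':1
C (first-col start): C('$')=0, C('a')=1, C('k')=2, C('o')=4, C('q')=5, C('u')=6
L[0]='a': occ=0, LF[0]=C('a')+0=1+0=1
L[1]='k': occ=0, LF[1]=C('k')+0=2+0=2
L[2]='k': occ=1, LF[2]=C('k')+1=2+1=3
L[3]='o': occ=0, LF[3]=C('o')+0=4+0=4
L[4]='u': occ=0, LF[4]=C('u')+0=6+0=6
L[5]='$': occ=0, LF[5]=C('$')+0=0+0=0
L[6]='q': occ=0, LF[6]=C('q')+0=5+0=5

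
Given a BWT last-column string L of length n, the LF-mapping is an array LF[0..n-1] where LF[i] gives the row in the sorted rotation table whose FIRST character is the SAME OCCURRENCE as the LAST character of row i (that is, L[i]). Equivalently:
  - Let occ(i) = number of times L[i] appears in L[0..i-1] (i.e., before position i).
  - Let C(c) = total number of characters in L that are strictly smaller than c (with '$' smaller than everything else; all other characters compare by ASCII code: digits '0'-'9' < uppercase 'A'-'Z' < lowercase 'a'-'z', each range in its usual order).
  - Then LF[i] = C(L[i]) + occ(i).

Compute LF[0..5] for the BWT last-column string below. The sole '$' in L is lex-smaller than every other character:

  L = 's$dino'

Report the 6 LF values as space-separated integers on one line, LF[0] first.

Answer: 5 0 1 2 3 4

Derivation:
Char counts: '$':1, 'd':1, 'i':1, 'n':1, 'o':1, 's':1
C (first-col start): C('$')=0, C('d')=1, C('i')=2, C('n')=3, C('o')=4, C('s')=5
L[0]='s': occ=0, LF[0]=C('s')+0=5+0=5
L[1]='$': occ=0, LF[1]=C('$')+0=0+0=0
L[2]='d': occ=0, LF[2]=C('d')+0=1+0=1
L[3]='i': occ=0, LF[3]=C('i')+0=2+0=2
L[4]='n': occ=0, LF[4]=C('n')+0=3+0=3
L[5]='o': occ=0, LF[5]=C('o')+0=4+0=4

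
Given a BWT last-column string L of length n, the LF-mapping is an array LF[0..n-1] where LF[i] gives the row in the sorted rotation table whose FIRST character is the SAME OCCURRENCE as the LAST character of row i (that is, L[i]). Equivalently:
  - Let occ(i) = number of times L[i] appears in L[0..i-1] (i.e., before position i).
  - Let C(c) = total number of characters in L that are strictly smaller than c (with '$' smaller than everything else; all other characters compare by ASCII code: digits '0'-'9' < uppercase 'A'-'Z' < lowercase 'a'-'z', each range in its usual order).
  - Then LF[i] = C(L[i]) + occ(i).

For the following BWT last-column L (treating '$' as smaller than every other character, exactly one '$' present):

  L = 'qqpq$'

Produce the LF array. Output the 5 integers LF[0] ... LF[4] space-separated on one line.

Answer: 2 3 1 4 0

Derivation:
Char counts: '$':1, 'p':1, 'q':3
C (first-col start): C('$')=0, C('p')=1, C('q')=2
L[0]='q': occ=0, LF[0]=C('q')+0=2+0=2
L[1]='q': occ=1, LF[1]=C('q')+1=2+1=3
L[2]='p': occ=0, LF[2]=C('p')+0=1+0=1
L[3]='q': occ=2, LF[3]=C('q')+2=2+2=4
L[4]='$': occ=0, LF[4]=C('$')+0=0+0=0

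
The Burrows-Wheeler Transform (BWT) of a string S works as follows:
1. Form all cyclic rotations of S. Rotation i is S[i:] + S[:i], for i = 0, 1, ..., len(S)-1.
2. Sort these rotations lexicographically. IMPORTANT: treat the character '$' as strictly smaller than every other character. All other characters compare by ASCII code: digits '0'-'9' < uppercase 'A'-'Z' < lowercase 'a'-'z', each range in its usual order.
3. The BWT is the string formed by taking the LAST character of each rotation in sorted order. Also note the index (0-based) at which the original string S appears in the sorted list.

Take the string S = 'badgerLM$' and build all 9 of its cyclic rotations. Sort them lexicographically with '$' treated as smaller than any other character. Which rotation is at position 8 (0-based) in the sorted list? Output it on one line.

All 9 rotations (rotation i = S[i:]+S[:i]):
  rot[0] = badgerLM$
  rot[1] = adgerLM$b
  rot[2] = dgerLM$ba
  rot[3] = gerLM$bad
  rot[4] = erLM$badg
  rot[5] = rLM$badge
  rot[6] = LM$badger
  rot[7] = M$badgerL
  rot[8] = $badgerLM
Sorted (with $ < everything):
  sorted[0] = $badgerLM
  sorted[1] = LM$badger
  sorted[2] = M$badgerL
  sorted[3] = adgerLM$b
  sorted[4] = badgerLM$
  sorted[5] = dgerLM$ba
  sorted[6] = erLM$badg
  sorted[7] = gerLM$bad
  sorted[8] = rLM$badge
sorted[8] = rLM$badge

Answer: rLM$badge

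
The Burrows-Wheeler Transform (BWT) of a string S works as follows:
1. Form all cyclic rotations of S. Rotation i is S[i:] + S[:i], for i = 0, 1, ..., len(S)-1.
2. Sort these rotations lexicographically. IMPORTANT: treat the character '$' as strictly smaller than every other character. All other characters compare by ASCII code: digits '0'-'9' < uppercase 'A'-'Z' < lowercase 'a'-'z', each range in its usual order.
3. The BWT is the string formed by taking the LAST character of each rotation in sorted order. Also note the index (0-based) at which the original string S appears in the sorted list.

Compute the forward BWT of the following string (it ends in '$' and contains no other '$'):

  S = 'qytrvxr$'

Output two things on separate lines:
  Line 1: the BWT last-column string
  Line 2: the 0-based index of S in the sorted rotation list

Answer: r$xtyrvq
1

Derivation:
All 8 rotations (rotation i = S[i:]+S[:i]):
  rot[0] = qytrvxr$
  rot[1] = ytrvxr$q
  rot[2] = trvxr$qy
  rot[3] = rvxr$qyt
  rot[4] = vxr$qytr
  rot[5] = xr$qytrv
  rot[6] = r$qytrvx
  rot[7] = $qytrvxr
Sorted (with $ < everything):
  sorted[0] = $qytrvxr  (last char: 'r')
  sorted[1] = qytrvxr$  (last char: '$')
  sorted[2] = r$qytrvx  (last char: 'x')
  sorted[3] = rvxr$qyt  (last char: 't')
  sorted[4] = trvxr$qy  (last char: 'y')
  sorted[5] = vxr$qytr  (last char: 'r')
  sorted[6] = xr$qytrv  (last char: 'v')
  sorted[7] = ytrvxr$q  (last char: 'q')
Last column: r$xtyrvq
Original string S is at sorted index 1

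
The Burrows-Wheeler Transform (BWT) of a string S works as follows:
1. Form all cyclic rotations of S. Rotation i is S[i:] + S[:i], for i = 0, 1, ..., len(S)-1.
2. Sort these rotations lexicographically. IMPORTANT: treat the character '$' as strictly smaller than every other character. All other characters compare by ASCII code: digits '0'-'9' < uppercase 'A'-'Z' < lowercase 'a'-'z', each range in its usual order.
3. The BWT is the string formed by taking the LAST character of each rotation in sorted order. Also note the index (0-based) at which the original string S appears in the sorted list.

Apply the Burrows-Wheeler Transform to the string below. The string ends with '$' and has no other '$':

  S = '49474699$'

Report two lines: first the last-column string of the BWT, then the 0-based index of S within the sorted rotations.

All 9 rotations (rotation i = S[i:]+S[:i]):
  rot[0] = 49474699$
  rot[1] = 9474699$4
  rot[2] = 474699$49
  rot[3] = 74699$494
  rot[4] = 4699$4947
  rot[5] = 699$49474
  rot[6] = 99$494746
  rot[7] = 9$4947469
  rot[8] = $49474699
Sorted (with $ < everything):
  sorted[0] = $49474699  (last char: '9')
  sorted[1] = 4699$4947  (last char: '7')
  sorted[2] = 474699$49  (last char: '9')
  sorted[3] = 49474699$  (last char: '$')
  sorted[4] = 699$49474  (last char: '4')
  sorted[5] = 74699$494  (last char: '4')
  sorted[6] = 9$4947469  (last char: '9')
  sorted[7] = 9474699$4  (last char: '4')
  sorted[8] = 99$494746  (last char: '6')
Last column: 979$44946
Original string S is at sorted index 3

Answer: 979$44946
3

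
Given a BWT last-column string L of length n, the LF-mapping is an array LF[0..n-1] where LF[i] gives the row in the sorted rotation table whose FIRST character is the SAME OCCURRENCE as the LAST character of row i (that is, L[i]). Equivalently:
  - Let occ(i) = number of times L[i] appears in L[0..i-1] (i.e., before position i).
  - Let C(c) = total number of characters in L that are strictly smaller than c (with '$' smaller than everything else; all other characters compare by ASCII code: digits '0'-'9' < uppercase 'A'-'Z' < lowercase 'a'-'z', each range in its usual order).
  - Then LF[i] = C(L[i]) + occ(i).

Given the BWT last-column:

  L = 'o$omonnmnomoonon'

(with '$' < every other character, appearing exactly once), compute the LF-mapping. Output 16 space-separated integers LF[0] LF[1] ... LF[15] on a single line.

Char counts: '$':1, 'm':3, 'n':5, 'o':7
C (first-col start): C('$')=0, C('m')=1, C('n')=4, C('o')=9
L[0]='o': occ=0, LF[0]=C('o')+0=9+0=9
L[1]='$': occ=0, LF[1]=C('$')+0=0+0=0
L[2]='o': occ=1, LF[2]=C('o')+1=9+1=10
L[3]='m': occ=0, LF[3]=C('m')+0=1+0=1
L[4]='o': occ=2, LF[4]=C('o')+2=9+2=11
L[5]='n': occ=0, LF[5]=C('n')+0=4+0=4
L[6]='n': occ=1, LF[6]=C('n')+1=4+1=5
L[7]='m': occ=1, LF[7]=C('m')+1=1+1=2
L[8]='n': occ=2, LF[8]=C('n')+2=4+2=6
L[9]='o': occ=3, LF[9]=C('o')+3=9+3=12
L[10]='m': occ=2, LF[10]=C('m')+2=1+2=3
L[11]='o': occ=4, LF[11]=C('o')+4=9+4=13
L[12]='o': occ=5, LF[12]=C('o')+5=9+5=14
L[13]='n': occ=3, LF[13]=C('n')+3=4+3=7
L[14]='o': occ=6, LF[14]=C('o')+6=9+6=15
L[15]='n': occ=4, LF[15]=C('n')+4=4+4=8

Answer: 9 0 10 1 11 4 5 2 6 12 3 13 14 7 15 8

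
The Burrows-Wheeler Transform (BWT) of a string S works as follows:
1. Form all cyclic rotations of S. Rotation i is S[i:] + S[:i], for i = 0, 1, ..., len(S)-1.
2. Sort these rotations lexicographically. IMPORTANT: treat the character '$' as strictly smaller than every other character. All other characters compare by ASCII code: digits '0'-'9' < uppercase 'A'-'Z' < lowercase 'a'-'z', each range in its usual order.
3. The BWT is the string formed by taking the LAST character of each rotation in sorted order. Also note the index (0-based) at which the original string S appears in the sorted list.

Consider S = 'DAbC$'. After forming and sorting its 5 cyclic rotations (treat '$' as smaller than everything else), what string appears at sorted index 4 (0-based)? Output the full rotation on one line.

Answer: bC$DA

Derivation:
All 5 rotations (rotation i = S[i:]+S[:i]):
  rot[0] = DAbC$
  rot[1] = AbC$D
  rot[2] = bC$DA
  rot[3] = C$DAb
  rot[4] = $DAbC
Sorted (with $ < everything):
  sorted[0] = $DAbC
  sorted[1] = AbC$D
  sorted[2] = C$DAb
  sorted[3] = DAbC$
  sorted[4] = bC$DA
sorted[4] = bC$DA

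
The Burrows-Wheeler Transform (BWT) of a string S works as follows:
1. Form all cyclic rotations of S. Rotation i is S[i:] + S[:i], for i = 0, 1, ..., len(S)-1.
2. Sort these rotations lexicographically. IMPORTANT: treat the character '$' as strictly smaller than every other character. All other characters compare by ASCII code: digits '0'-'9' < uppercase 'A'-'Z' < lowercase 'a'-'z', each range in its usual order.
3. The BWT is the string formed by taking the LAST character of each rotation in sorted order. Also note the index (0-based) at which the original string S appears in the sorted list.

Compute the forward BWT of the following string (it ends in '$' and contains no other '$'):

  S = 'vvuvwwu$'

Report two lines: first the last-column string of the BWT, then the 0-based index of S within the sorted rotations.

All 8 rotations (rotation i = S[i:]+S[:i]):
  rot[0] = vvuvwwu$
  rot[1] = vuvwwu$v
  rot[2] = uvwwu$vv
  rot[3] = vwwu$vvu
  rot[4] = wwu$vvuv
  rot[5] = wu$vvuvw
  rot[6] = u$vvuvww
  rot[7] = $vvuvwwu
Sorted (with $ < everything):
  sorted[0] = $vvuvwwu  (last char: 'u')
  sorted[1] = u$vvuvww  (last char: 'w')
  sorted[2] = uvwwu$vv  (last char: 'v')
  sorted[3] = vuvwwu$v  (last char: 'v')
  sorted[4] = vvuvwwu$  (last char: '$')
  sorted[5] = vwwu$vvu  (last char: 'u')
  sorted[6] = wu$vvuvw  (last char: 'w')
  sorted[7] = wwu$vvuv  (last char: 'v')
Last column: uwvv$uwv
Original string S is at sorted index 4

Answer: uwvv$uwv
4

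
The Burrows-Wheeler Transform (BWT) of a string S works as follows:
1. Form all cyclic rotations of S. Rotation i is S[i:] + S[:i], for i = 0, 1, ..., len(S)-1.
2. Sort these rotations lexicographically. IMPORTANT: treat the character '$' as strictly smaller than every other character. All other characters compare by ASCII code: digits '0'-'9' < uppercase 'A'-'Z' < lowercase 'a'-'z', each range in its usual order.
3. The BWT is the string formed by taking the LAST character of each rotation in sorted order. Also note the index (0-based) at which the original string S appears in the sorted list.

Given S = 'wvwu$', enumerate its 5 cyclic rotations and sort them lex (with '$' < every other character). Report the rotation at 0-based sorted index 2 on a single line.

All 5 rotations (rotation i = S[i:]+S[:i]):
  rot[0] = wvwu$
  rot[1] = vwu$w
  rot[2] = wu$wv
  rot[3] = u$wvw
  rot[4] = $wvwu
Sorted (with $ < everything):
  sorted[0] = $wvwu
  sorted[1] = u$wvw
  sorted[2] = vwu$w
  sorted[3] = wu$wv
  sorted[4] = wvwu$
sorted[2] = vwu$w

Answer: vwu$w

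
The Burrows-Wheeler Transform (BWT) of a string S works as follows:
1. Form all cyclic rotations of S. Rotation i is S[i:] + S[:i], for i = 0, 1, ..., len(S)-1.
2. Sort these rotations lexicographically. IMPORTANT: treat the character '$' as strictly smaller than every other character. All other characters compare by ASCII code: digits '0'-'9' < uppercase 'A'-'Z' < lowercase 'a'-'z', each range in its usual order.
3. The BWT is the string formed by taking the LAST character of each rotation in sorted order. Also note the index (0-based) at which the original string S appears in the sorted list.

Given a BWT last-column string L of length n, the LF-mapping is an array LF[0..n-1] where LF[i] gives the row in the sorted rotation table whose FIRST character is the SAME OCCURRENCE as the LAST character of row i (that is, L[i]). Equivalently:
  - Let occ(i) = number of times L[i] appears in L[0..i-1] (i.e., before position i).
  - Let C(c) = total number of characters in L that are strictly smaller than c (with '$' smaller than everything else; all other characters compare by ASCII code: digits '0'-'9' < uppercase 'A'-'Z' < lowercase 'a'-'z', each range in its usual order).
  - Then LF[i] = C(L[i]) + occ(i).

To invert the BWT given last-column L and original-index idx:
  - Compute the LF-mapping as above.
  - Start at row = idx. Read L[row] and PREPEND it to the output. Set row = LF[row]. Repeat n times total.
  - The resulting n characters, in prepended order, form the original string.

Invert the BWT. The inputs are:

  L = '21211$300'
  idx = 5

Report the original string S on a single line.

LF mapping: 6 3 7 4 5 0 8 1 2
Walk LF starting at row 5, prepending L[row]:
  step 1: row=5, L[5]='$', prepend. Next row=LF[5]=0
  step 2: row=0, L[0]='2', prepend. Next row=LF[0]=6
  step 3: row=6, L[6]='3', prepend. Next row=LF[6]=8
  step 4: row=8, L[8]='0', prepend. Next row=LF[8]=2
  step 5: row=2, L[2]='2', prepend. Next row=LF[2]=7
  step 6: row=7, L[7]='0', prepend. Next row=LF[7]=1
  step 7: row=1, L[1]='1', prepend. Next row=LF[1]=3
  step 8: row=3, L[3]='1', prepend. Next row=LF[3]=4
  step 9: row=4, L[4]='1', prepend. Next row=LF[4]=5
Reversed output: 11102032$

Answer: 11102032$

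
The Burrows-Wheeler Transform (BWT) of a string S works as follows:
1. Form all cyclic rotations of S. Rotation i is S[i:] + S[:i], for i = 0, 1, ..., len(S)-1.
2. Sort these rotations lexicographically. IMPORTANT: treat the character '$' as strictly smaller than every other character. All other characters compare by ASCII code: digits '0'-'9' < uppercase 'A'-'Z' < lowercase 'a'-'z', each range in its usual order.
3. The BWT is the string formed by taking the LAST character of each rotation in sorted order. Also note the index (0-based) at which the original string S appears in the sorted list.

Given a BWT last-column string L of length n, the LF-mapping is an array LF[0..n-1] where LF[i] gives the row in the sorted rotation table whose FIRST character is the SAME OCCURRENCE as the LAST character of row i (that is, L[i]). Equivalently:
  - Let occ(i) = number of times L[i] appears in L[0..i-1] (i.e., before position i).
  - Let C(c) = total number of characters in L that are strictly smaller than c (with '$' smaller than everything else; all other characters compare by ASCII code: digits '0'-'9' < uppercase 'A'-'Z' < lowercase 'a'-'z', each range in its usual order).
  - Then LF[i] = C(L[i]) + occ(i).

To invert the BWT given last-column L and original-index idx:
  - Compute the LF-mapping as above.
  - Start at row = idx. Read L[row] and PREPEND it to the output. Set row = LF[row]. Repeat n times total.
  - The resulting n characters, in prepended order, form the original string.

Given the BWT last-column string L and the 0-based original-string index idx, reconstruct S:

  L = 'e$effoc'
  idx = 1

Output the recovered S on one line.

Answer: coffee$

Derivation:
LF mapping: 2 0 3 4 5 6 1
Walk LF starting at row 1, prepending L[row]:
  step 1: row=1, L[1]='$', prepend. Next row=LF[1]=0
  step 2: row=0, L[0]='e', prepend. Next row=LF[0]=2
  step 3: row=2, L[2]='e', prepend. Next row=LF[2]=3
  step 4: row=3, L[3]='f', prepend. Next row=LF[3]=4
  step 5: row=4, L[4]='f', prepend. Next row=LF[4]=5
  step 6: row=5, L[5]='o', prepend. Next row=LF[5]=6
  step 7: row=6, L[6]='c', prepend. Next row=LF[6]=1
Reversed output: coffee$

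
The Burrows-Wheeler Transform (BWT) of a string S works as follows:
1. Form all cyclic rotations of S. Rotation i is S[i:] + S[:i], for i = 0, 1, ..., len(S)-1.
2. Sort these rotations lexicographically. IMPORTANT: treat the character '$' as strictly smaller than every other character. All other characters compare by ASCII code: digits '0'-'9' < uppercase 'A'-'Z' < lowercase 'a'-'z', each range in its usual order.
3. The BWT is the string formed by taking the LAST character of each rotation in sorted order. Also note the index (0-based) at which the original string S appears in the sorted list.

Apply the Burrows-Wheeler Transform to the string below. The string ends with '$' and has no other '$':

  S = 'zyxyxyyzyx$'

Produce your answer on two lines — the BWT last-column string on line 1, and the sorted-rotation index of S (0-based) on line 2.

Answer: xyyyzzxxyy$
10

Derivation:
All 11 rotations (rotation i = S[i:]+S[:i]):
  rot[0] = zyxyxyyzyx$
  rot[1] = yxyxyyzyx$z
  rot[2] = xyxyyzyx$zy
  rot[3] = yxyyzyx$zyx
  rot[4] = xyyzyx$zyxy
  rot[5] = yyzyx$zyxyx
  rot[6] = yzyx$zyxyxy
  rot[7] = zyx$zyxyxyy
  rot[8] = yx$zyxyxyyz
  rot[9] = x$zyxyxyyzy
  rot[10] = $zyxyxyyzyx
Sorted (with $ < everything):
  sorted[0] = $zyxyxyyzyx  (last char: 'x')
  sorted[1] = x$zyxyxyyzy  (last char: 'y')
  sorted[2] = xyxyyzyx$zy  (last char: 'y')
  sorted[3] = xyyzyx$zyxy  (last char: 'y')
  sorted[4] = yx$zyxyxyyz  (last char: 'z')
  sorted[5] = yxyxyyzyx$z  (last char: 'z')
  sorted[6] = yxyyzyx$zyx  (last char: 'x')
  sorted[7] = yyzyx$zyxyx  (last char: 'x')
  sorted[8] = yzyx$zyxyxy  (last char: 'y')
  sorted[9] = zyx$zyxyxyy  (last char: 'y')
  sorted[10] = zyxyxyyzyx$  (last char: '$')
Last column: xyyyzzxxyy$
Original string S is at sorted index 10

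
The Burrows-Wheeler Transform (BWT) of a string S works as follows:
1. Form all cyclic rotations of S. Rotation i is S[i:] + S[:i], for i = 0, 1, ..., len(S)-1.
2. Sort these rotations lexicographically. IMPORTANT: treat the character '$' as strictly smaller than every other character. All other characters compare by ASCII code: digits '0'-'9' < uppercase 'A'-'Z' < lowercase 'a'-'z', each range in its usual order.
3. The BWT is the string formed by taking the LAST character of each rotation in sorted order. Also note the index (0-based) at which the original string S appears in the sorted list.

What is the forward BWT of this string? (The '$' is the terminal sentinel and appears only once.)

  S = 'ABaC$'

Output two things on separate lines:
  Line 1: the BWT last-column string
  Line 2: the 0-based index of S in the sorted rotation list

All 5 rotations (rotation i = S[i:]+S[:i]):
  rot[0] = ABaC$
  rot[1] = BaC$A
  rot[2] = aC$AB
  rot[3] = C$ABa
  rot[4] = $ABaC
Sorted (with $ < everything):
  sorted[0] = $ABaC  (last char: 'C')
  sorted[1] = ABaC$  (last char: '$')
  sorted[2] = BaC$A  (last char: 'A')
  sorted[3] = C$ABa  (last char: 'a')
  sorted[4] = aC$AB  (last char: 'B')
Last column: C$AaB
Original string S is at sorted index 1

Answer: C$AaB
1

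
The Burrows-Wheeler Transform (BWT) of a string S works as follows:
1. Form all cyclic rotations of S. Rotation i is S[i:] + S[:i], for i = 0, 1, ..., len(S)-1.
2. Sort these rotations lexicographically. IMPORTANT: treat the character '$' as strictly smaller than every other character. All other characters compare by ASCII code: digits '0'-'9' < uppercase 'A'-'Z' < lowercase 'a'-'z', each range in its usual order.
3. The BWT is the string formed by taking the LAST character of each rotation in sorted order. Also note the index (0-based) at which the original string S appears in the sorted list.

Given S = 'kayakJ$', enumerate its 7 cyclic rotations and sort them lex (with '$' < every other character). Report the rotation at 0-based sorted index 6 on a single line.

All 7 rotations (rotation i = S[i:]+S[:i]):
  rot[0] = kayakJ$
  rot[1] = ayakJ$k
  rot[2] = yakJ$ka
  rot[3] = akJ$kay
  rot[4] = kJ$kaya
  rot[5] = J$kayak
  rot[6] = $kayakJ
Sorted (with $ < everything):
  sorted[0] = $kayakJ
  sorted[1] = J$kayak
  sorted[2] = akJ$kay
  sorted[3] = ayakJ$k
  sorted[4] = kJ$kaya
  sorted[5] = kayakJ$
  sorted[6] = yakJ$ka
sorted[6] = yakJ$ka

Answer: yakJ$ka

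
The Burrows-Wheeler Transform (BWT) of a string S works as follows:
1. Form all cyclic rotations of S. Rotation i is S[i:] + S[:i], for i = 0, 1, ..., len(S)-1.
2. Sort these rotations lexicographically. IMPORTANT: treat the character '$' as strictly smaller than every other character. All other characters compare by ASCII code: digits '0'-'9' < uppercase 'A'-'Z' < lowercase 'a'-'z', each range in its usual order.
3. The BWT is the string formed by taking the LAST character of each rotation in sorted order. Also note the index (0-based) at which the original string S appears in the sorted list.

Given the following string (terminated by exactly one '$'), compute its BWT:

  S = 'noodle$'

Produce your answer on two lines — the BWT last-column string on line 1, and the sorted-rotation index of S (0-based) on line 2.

Answer: eold$on
4

Derivation:
All 7 rotations (rotation i = S[i:]+S[:i]):
  rot[0] = noodle$
  rot[1] = oodle$n
  rot[2] = odle$no
  rot[3] = dle$noo
  rot[4] = le$nood
  rot[5] = e$noodl
  rot[6] = $noodle
Sorted (with $ < everything):
  sorted[0] = $noodle  (last char: 'e')
  sorted[1] = dle$noo  (last char: 'o')
  sorted[2] = e$noodl  (last char: 'l')
  sorted[3] = le$nood  (last char: 'd')
  sorted[4] = noodle$  (last char: '$')
  sorted[5] = odle$no  (last char: 'o')
  sorted[6] = oodle$n  (last char: 'n')
Last column: eold$on
Original string S is at sorted index 4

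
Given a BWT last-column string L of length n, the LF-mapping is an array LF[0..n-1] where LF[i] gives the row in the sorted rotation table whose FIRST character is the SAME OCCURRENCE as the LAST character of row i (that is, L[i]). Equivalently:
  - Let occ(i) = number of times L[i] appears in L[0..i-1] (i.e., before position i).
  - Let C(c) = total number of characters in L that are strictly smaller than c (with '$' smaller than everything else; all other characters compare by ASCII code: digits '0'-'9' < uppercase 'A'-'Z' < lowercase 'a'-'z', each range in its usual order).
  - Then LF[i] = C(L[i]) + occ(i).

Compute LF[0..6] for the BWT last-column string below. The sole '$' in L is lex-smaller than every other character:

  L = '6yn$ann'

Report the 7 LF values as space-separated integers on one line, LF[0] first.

Char counts: '$':1, '6':1, 'a':1, 'n':3, 'y':1
C (first-col start): C('$')=0, C('6')=1, C('a')=2, C('n')=3, C('y')=6
L[0]='6': occ=0, LF[0]=C('6')+0=1+0=1
L[1]='y': occ=0, LF[1]=C('y')+0=6+0=6
L[2]='n': occ=0, LF[2]=C('n')+0=3+0=3
L[3]='$': occ=0, LF[3]=C('$')+0=0+0=0
L[4]='a': occ=0, LF[4]=C('a')+0=2+0=2
L[5]='n': occ=1, LF[5]=C('n')+1=3+1=4
L[6]='n': occ=2, LF[6]=C('n')+2=3+2=5

Answer: 1 6 3 0 2 4 5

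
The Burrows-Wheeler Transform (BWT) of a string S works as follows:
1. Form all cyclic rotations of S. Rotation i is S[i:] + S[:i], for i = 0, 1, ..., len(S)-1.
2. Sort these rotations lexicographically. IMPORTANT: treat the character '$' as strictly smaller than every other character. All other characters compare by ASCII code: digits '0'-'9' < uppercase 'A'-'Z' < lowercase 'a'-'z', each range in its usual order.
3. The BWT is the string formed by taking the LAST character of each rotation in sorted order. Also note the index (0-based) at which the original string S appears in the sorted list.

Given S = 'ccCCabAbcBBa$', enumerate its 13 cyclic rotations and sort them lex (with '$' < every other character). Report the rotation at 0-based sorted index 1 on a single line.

Answer: AbcBBa$ccCCab

Derivation:
All 13 rotations (rotation i = S[i:]+S[:i]):
  rot[0] = ccCCabAbcBBa$
  rot[1] = cCCabAbcBBa$c
  rot[2] = CCabAbcBBa$cc
  rot[3] = CabAbcBBa$ccC
  rot[4] = abAbcBBa$ccCC
  rot[5] = bAbcBBa$ccCCa
  rot[6] = AbcBBa$ccCCab
  rot[7] = bcBBa$ccCCabA
  rot[8] = cBBa$ccCCabAb
  rot[9] = BBa$ccCCabAbc
  rot[10] = Ba$ccCCabAbcB
  rot[11] = a$ccCCabAbcBB
  rot[12] = $ccCCabAbcBBa
Sorted (with $ < everything):
  sorted[0] = $ccCCabAbcBBa
  sorted[1] = AbcBBa$ccCCab
  sorted[2] = BBa$ccCCabAbc
  sorted[3] = Ba$ccCCabAbcB
  sorted[4] = CCabAbcBBa$cc
  sorted[5] = CabAbcBBa$ccC
  sorted[6] = a$ccCCabAbcBB
  sorted[7] = abAbcBBa$ccCC
  sorted[8] = bAbcBBa$ccCCa
  sorted[9] = bcBBa$ccCCabA
  sorted[10] = cBBa$ccCCabAb
  sorted[11] = cCCabAbcBBa$c
  sorted[12] = ccCCabAbcBBa$
sorted[1] = AbcBBa$ccCCab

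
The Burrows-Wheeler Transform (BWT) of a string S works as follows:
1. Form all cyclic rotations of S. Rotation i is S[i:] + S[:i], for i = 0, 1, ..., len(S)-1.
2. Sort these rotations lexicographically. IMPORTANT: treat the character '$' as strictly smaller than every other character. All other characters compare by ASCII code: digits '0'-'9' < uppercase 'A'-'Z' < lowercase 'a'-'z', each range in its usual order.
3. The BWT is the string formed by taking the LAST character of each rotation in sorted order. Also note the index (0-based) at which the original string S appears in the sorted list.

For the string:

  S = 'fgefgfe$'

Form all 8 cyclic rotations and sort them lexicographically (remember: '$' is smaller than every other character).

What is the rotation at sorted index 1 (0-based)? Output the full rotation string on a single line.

All 8 rotations (rotation i = S[i:]+S[:i]):
  rot[0] = fgefgfe$
  rot[1] = gefgfe$f
  rot[2] = efgfe$fg
  rot[3] = fgfe$fge
  rot[4] = gfe$fgef
  rot[5] = fe$fgefg
  rot[6] = e$fgefgf
  rot[7] = $fgefgfe
Sorted (with $ < everything):
  sorted[0] = $fgefgfe
  sorted[1] = e$fgefgf
  sorted[2] = efgfe$fg
  sorted[3] = fe$fgefg
  sorted[4] = fgefgfe$
  sorted[5] = fgfe$fge
  sorted[6] = gefgfe$f
  sorted[7] = gfe$fgef
sorted[1] = e$fgefgf

Answer: e$fgefgf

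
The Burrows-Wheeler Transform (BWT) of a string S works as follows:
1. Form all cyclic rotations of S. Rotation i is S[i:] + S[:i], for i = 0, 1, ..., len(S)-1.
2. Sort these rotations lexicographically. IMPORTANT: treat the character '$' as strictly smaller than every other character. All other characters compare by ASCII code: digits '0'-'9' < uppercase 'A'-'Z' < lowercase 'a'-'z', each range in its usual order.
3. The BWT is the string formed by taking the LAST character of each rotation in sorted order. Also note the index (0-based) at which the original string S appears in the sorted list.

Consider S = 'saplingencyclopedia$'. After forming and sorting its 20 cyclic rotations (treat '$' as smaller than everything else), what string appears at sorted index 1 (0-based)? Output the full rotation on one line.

Answer: a$saplingencyclopedi

Derivation:
All 20 rotations (rotation i = S[i:]+S[:i]):
  rot[0] = saplingencyclopedia$
  rot[1] = aplingencyclopedia$s
  rot[2] = plingencyclopedia$sa
  rot[3] = lingencyclopedia$sap
  rot[4] = ingencyclopedia$sapl
  rot[5] = ngencyclopedia$sapli
  rot[6] = gencyclopedia$saplin
  rot[7] = encyclopedia$sapling
  rot[8] = ncyclopedia$saplinge
  rot[9] = cyclopedia$saplingen
  rot[10] = yclopedia$saplingenc
  rot[11] = clopedia$saplingency
  rot[12] = lopedia$saplingencyc
  rot[13] = opedia$saplingencycl
  rot[14] = pedia$saplingencyclo
  rot[15] = edia$saplingencyclop
  rot[16] = dia$saplingencyclope
  rot[17] = ia$saplingencycloped
  rot[18] = a$saplingencyclopedi
  rot[19] = $saplingencyclopedia
Sorted (with $ < everything):
  sorted[0] = $saplingencyclopedia
  sorted[1] = a$saplingencyclopedi
  sorted[2] = aplingencyclopedia$s
  sorted[3] = clopedia$saplingency
  sorted[4] = cyclopedia$saplingen
  sorted[5] = dia$saplingencyclope
  sorted[6] = edia$saplingencyclop
  sorted[7] = encyclopedia$sapling
  sorted[8] = gencyclopedia$saplin
  sorted[9] = ia$saplingencycloped
  sorted[10] = ingencyclopedia$sapl
  sorted[11] = lingencyclopedia$sap
  sorted[12] = lopedia$saplingencyc
  sorted[13] = ncyclopedia$saplinge
  sorted[14] = ngencyclopedia$sapli
  sorted[15] = opedia$saplingencycl
  sorted[16] = pedia$saplingencyclo
  sorted[17] = plingencyclopedia$sa
  sorted[18] = saplingencyclopedia$
  sorted[19] = yclopedia$saplingenc
sorted[1] = a$saplingencyclopedi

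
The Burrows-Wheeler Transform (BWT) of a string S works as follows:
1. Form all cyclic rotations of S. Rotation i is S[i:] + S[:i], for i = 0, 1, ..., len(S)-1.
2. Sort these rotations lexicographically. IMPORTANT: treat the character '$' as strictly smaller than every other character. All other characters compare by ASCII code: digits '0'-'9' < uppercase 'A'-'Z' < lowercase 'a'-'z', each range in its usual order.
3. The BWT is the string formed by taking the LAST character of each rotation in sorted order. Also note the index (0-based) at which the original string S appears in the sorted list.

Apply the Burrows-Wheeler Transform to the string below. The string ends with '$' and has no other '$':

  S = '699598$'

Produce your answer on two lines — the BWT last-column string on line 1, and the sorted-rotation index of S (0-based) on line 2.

Answer: 89$9956
2

Derivation:
All 7 rotations (rotation i = S[i:]+S[:i]):
  rot[0] = 699598$
  rot[1] = 99598$6
  rot[2] = 9598$69
  rot[3] = 598$699
  rot[4] = 98$6995
  rot[5] = 8$69959
  rot[6] = $699598
Sorted (with $ < everything):
  sorted[0] = $699598  (last char: '8')
  sorted[1] = 598$699  (last char: '9')
  sorted[2] = 699598$  (last char: '$')
  sorted[3] = 8$69959  (last char: '9')
  sorted[4] = 9598$69  (last char: '9')
  sorted[5] = 98$6995  (last char: '5')
  sorted[6] = 99598$6  (last char: '6')
Last column: 89$9956
Original string S is at sorted index 2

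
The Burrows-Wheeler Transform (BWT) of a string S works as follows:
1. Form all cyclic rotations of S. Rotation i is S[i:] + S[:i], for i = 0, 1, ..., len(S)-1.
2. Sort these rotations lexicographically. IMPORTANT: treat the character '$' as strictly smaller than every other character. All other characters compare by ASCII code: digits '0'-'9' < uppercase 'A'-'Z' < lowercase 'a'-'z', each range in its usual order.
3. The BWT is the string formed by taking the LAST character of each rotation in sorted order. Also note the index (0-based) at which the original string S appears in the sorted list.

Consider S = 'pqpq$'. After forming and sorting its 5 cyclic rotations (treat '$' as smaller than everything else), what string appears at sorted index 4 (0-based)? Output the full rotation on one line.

All 5 rotations (rotation i = S[i:]+S[:i]):
  rot[0] = pqpq$
  rot[1] = qpq$p
  rot[2] = pq$pq
  rot[3] = q$pqp
  rot[4] = $pqpq
Sorted (with $ < everything):
  sorted[0] = $pqpq
  sorted[1] = pq$pq
  sorted[2] = pqpq$
  sorted[3] = q$pqp
  sorted[4] = qpq$p
sorted[4] = qpq$p

Answer: qpq$p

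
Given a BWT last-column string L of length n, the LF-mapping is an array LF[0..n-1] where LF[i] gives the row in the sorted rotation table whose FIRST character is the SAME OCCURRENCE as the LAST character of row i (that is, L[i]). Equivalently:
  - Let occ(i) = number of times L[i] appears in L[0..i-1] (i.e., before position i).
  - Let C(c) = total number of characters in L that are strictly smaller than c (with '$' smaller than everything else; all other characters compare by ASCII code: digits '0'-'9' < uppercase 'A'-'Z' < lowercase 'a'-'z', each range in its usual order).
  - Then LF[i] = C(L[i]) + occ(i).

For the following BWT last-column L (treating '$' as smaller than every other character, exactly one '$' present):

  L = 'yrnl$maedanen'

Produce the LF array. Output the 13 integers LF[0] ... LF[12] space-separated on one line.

Answer: 12 11 8 6 0 7 1 4 3 2 9 5 10

Derivation:
Char counts: '$':1, 'a':2, 'd':1, 'e':2, 'l':1, 'm':1, 'n':3, 'r':1, 'y':1
C (first-col start): C('$')=0, C('a')=1, C('d')=3, C('e')=4, C('l')=6, C('m')=7, C('n')=8, C('r')=11, C('y')=12
L[0]='y': occ=0, LF[0]=C('y')+0=12+0=12
L[1]='r': occ=0, LF[1]=C('r')+0=11+0=11
L[2]='n': occ=0, LF[2]=C('n')+0=8+0=8
L[3]='l': occ=0, LF[3]=C('l')+0=6+0=6
L[4]='$': occ=0, LF[4]=C('$')+0=0+0=0
L[5]='m': occ=0, LF[5]=C('m')+0=7+0=7
L[6]='a': occ=0, LF[6]=C('a')+0=1+0=1
L[7]='e': occ=0, LF[7]=C('e')+0=4+0=4
L[8]='d': occ=0, LF[8]=C('d')+0=3+0=3
L[9]='a': occ=1, LF[9]=C('a')+1=1+1=2
L[10]='n': occ=1, LF[10]=C('n')+1=8+1=9
L[11]='e': occ=1, LF[11]=C('e')+1=4+1=5
L[12]='n': occ=2, LF[12]=C('n')+2=8+2=10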